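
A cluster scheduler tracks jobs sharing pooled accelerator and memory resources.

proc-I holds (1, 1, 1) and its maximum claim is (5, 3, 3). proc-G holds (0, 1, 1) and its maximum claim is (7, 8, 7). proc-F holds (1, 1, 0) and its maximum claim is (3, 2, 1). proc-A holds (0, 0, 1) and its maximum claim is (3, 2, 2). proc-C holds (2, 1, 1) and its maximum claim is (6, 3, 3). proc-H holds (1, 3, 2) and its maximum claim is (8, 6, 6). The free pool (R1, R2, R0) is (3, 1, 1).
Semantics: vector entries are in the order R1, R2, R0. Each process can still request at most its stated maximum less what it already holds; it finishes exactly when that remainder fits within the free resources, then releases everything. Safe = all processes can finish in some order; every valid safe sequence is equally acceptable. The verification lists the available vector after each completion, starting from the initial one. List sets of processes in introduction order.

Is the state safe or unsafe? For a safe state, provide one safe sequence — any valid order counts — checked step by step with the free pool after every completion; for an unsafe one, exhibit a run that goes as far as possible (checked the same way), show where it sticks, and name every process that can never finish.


SAFE, for example via the order proc-F, proc-A, proc-I, proc-C, proc-H, proc-G.
Key observation: reading the order forward, proc-F is the first process whose need (2, 1, 1) meets the free pool (3, 1, 1) exactly on a resource it requests.
Verifying each step:
  pool = (3, 1, 1)
  proc-F needs (2, 1, 1) <= (3, 1, 1) -> finishes; pool += (1, 1, 0) = (4, 2, 1)
  proc-A needs (3, 2, 1) <= (4, 2, 1) -> finishes; pool += (0, 0, 1) = (4, 2, 2)
  proc-I needs (4, 2, 2) <= (4, 2, 2) -> finishes; pool += (1, 1, 1) = (5, 3, 3)
  proc-C needs (4, 2, 2) <= (5, 3, 3) -> finishes; pool += (2, 1, 1) = (7, 4, 4)
  proc-H needs (7, 3, 4) <= (7, 4, 4) -> finishes; pool += (1, 3, 2) = (8, 7, 6)
  proc-G needs (7, 7, 6) <= (8, 7, 6) -> finishes; pool += (0, 1, 1) = (8, 8, 7)


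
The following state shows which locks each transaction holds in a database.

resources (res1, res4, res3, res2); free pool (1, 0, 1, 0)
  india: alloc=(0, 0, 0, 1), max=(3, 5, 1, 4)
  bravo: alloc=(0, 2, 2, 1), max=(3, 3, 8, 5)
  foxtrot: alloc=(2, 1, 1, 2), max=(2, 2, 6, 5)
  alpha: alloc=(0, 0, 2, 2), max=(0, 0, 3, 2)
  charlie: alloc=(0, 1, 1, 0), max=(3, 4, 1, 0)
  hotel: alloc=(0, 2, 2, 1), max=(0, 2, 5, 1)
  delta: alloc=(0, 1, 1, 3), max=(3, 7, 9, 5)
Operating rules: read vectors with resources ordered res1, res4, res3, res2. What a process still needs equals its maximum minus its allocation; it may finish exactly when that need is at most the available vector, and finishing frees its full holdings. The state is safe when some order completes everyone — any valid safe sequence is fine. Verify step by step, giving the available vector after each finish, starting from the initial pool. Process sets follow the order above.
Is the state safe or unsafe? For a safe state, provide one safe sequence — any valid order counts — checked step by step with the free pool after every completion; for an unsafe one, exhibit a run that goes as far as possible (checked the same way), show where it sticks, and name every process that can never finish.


SAFE, for example via the order alpha, hotel, foxtrot, charlie, bravo, india, delta.
Key observation: reading the order forward, alpha is the first process whose need (0, 0, 1, 0) meets the free pool (1, 0, 1, 0) exactly on a resource it requests.
Verifying each step:
  pool = (1, 0, 1, 0)
  alpha needs (0, 0, 1, 0) <= (1, 0, 1, 0) -> finishes; pool += (0, 0, 2, 2) = (1, 0, 3, 2)
  hotel needs (0, 0, 3, 0) <= (1, 0, 3, 2) -> finishes; pool += (0, 2, 2, 1) = (1, 2, 5, 3)
  foxtrot needs (0, 1, 5, 3) <= (1, 2, 5, 3) -> finishes; pool += (2, 1, 1, 2) = (3, 3, 6, 5)
  charlie needs (3, 3, 0, 0) <= (3, 3, 6, 5) -> finishes; pool += (0, 1, 1, 0) = (3, 4, 7, 5)
  bravo needs (3, 1, 6, 4) <= (3, 4, 7, 5) -> finishes; pool += (0, 2, 2, 1) = (3, 6, 9, 6)
  india needs (3, 5, 1, 3) <= (3, 6, 9, 6) -> finishes; pool += (0, 0, 0, 1) = (3, 6, 9, 7)
  delta needs (3, 6, 8, 2) <= (3, 6, 9, 7) -> finishes; pool += (0, 1, 1, 3) = (3, 7, 10, 10)


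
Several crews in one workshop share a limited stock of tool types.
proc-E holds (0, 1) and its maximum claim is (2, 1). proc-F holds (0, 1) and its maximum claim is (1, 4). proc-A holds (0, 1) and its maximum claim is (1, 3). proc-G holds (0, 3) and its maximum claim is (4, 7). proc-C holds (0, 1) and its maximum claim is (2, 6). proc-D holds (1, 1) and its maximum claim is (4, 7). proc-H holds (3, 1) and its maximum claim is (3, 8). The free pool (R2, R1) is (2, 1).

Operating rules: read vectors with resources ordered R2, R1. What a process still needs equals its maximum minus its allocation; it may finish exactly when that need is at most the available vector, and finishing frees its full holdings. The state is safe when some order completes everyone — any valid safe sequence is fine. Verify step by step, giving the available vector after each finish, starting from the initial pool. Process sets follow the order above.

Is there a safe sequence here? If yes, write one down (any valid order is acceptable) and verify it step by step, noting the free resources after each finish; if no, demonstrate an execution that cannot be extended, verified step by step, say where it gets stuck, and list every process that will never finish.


The state is UNSAFE.
Key observation: after proc-E, proc-A, proc-F the pool peaks at (2, 4), and each blocked process is short somewhere: proc-G on R2; proc-C on R1; proc-D on R2, R1; proc-H on R1.
Going as far as possible: proc-E, proc-A, proc-F; after that, nothing fits. Step-by-step check:
  pool = (2, 1)
  run proc-E (needs (2, 0), free (2, 1)); after release of (0, 1) the pool is (2, 2)
  run proc-A (needs (1, 2), free (2, 2)); after release of (0, 1) the pool is (2, 3)
  run proc-F (needs (1, 3), free (2, 3)); after release of (0, 1) the pool is (2, 4)
  proc-G cannot run: need (4, 4) vs free (2, 4) (insufficient R2)
  proc-C cannot run: need (2, 5) vs free (2, 4) (insufficient R1)
  proc-D cannot run: need (3, 6) vs free (2, 4) (insufficient R2 and R1)
  proc-H cannot run: need (0, 7) vs free (2, 4) (insufficient R1)
Permanently blocked: proc-G, proc-C, proc-D and proc-H.


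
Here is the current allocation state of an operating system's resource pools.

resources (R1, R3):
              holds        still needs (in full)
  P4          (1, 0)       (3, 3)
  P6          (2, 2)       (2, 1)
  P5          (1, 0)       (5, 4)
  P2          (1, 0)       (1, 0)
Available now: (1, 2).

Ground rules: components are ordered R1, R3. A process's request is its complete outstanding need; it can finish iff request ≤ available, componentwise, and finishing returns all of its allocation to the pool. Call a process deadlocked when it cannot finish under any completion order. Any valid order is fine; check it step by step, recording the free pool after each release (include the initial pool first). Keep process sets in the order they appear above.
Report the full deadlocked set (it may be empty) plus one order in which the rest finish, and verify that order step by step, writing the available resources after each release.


The deadlocked set is empty.
Key observation: there is always a runnable process — P2 first — so the state unwinds completely.
The rest can finish in the order P2, P6, P4, P5. Verifying each step:
  pool = (1, 2)
  P2: need (1, 0) fits (1, 2); releases (1, 0), pool now (2, 2)
  P6: need (2, 1) fits (2, 2); releases (2, 2), pool now (4, 4)
  P4: need (3, 3) fits (4, 4); releases (1, 0), pool now (5, 4)
  P5: need (5, 4) fits (5, 4); releases (1, 0), pool now (6, 4)


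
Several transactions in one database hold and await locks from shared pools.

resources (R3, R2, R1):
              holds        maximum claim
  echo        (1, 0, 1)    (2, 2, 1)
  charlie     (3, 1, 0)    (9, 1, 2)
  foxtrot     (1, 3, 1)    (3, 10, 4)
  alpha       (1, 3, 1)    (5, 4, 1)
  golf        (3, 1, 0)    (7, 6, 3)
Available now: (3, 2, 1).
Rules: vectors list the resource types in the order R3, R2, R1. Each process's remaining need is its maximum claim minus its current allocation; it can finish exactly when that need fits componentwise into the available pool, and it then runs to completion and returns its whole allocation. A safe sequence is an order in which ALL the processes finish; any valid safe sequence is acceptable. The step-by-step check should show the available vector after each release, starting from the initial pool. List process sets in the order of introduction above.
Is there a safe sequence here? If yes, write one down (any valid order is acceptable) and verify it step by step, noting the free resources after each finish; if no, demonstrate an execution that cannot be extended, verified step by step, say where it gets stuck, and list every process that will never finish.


SAFE — a valid safe sequence is echo, alpha, golf, charlie, foxtrot.
Key observation: the first exact fit in this order is echo — it needs (1, 2, 0) with (3, 2, 1) free, meeting a requested resource to the last unit.
Verifying each step:
  pool = (3, 2, 1)
  echo: need (1, 2, 0) fits (3, 2, 1); releases (1, 0, 1), pool now (4, 2, 2)
  alpha: need (4, 1, 0) fits (4, 2, 2); releases (1, 3, 1), pool now (5, 5, 3)
  golf: need (4, 5, 3) fits (5, 5, 3); releases (3, 1, 0), pool now (8, 6, 3)
  charlie: need (6, 0, 2) fits (8, 6, 3); releases (3, 1, 0), pool now (11, 7, 3)
  foxtrot: need (2, 7, 3) fits (11, 7, 3); releases (1, 3, 1), pool now (12, 10, 4)


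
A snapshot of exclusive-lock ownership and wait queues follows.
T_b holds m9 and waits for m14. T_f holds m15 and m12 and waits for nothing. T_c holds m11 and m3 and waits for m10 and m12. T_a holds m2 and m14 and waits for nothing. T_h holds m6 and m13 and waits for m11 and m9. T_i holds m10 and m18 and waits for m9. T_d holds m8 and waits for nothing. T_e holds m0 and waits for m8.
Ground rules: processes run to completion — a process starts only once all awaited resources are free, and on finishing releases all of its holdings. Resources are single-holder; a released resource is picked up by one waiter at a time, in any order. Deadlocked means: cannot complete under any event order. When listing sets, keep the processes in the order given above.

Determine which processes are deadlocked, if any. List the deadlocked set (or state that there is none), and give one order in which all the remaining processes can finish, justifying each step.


The deadlocked set is empty.
Key observation: although several processes wait, no cycle exists — each chain bottoms out at a free runner.
One completion order for the rest: T_a, T_b, T_d, T_i, T_e, T_f, T_c, T_h.
Walking it through:
  T_a: no waits; runs immediately, freeing m2 and m14
  T_b: everything it awaited (m14) is free; runs, freeing m9
  T_d: no waits; runs immediately, freeing m8
  T_i: everything it awaited (m9) is free; runs, freeing m10 and m18
  T_e: everything it awaited (m8) is free; runs, freeing m0
  T_f: no waits; runs immediately, freeing m15 and m12
  T_c: everything it awaited (m10 and m12) is free; runs, freeing m11 and m3
  T_h: everything it awaited (m11 and m9) is free; runs, freeing m6 and m13


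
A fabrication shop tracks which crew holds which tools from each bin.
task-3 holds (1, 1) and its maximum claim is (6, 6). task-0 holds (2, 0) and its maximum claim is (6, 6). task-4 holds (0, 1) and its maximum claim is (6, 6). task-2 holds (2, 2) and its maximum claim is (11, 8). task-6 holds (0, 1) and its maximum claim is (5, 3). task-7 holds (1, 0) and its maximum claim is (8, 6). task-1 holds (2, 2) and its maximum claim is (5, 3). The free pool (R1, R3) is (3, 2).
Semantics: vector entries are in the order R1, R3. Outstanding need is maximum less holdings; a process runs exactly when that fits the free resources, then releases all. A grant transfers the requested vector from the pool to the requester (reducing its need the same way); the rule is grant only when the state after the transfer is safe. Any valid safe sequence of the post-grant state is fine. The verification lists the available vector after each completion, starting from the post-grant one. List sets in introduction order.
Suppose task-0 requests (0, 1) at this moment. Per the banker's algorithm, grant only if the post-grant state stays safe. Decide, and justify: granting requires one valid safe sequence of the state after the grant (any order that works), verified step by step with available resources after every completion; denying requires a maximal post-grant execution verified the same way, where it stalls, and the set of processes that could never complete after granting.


DENY — the pretend-granted state is unsafe.
Key observation: once task-1, task-6 finish, the pool peaks at (5, 4) — and every remaining process still needs more R3 than that.
After a pretend grant, a maximal execution: task-1, task-6 — then nothing else fits. Verifying each step:
  pool = (3, 1)
  run task-1 (needs (3, 1), free (3, 1)); after release of (2, 2) the pool is (5, 3)
  run task-6 (needs (5, 2), free (5, 3)); after release of (0, 1) the pool is (5, 4)
  blocked: task-3 wants (5, 5), pool (5, 4) — not enough R3
  blocked: task-0 wants (4, 5), pool (5, 4) — not enough R3
  blocked: task-4 wants (6, 5), pool (5, 4) — not enough R1 and R3
  blocked: task-2 wants (9, 6), pool (5, 4) — not enough R1 and R3
  blocked: task-7 wants (7, 6), pool (5, 4) — not enough R1 and R3
Post-grant, the permanently blocked set is task-3, task-0, task-4, task-2 and task-7.


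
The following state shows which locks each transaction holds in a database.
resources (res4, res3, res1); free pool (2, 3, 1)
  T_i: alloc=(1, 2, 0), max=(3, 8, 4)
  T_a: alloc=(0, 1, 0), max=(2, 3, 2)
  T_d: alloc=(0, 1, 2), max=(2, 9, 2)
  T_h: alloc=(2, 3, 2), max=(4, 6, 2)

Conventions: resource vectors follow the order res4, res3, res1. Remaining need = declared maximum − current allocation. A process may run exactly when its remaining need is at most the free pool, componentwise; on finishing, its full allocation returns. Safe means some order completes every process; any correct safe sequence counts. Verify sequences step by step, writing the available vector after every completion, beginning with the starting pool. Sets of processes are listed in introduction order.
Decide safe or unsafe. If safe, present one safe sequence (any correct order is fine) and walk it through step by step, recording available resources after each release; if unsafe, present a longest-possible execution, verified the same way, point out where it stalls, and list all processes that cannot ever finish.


UNSAFE.
Key observation: after T_h, T_a the pool peaks at (4, 7, 3), and each blocked process is short somewhere: T_i on res1; T_d on res3.
The run T_h, T_a cannot be extended any further. Walking it through:
  pool = (2, 3, 1)
  T_h: need (2, 3, 0) fits (2, 3, 1); releases (2, 3, 2), pool now (4, 6, 3)
  T_a: need (2, 2, 2) fits (4, 6, 3); releases (0, 1, 0), pool now (4, 7, 3)
  T_i still needs (2, 6, 4) but only (4, 7, 3) is free — short on res1
  T_d still needs (2, 8, 0) but only (4, 7, 3) is free — short on res3
Never able to finish: T_i and T_d.


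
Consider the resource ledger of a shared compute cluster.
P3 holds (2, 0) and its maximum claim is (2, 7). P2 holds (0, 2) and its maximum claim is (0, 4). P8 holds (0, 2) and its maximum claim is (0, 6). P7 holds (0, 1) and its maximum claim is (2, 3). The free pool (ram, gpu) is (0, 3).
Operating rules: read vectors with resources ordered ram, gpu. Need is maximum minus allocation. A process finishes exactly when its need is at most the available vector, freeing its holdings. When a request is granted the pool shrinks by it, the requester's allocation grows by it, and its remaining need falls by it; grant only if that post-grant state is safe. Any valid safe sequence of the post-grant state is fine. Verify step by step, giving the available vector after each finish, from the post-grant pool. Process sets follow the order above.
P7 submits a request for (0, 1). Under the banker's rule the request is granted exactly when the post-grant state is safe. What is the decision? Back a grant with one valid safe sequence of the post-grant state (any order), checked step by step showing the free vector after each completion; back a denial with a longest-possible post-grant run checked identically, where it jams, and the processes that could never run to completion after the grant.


DENY. Granting would leave the state unsafe.
Key observation: after P2, P8 the pool peaks at (0, 6), and each blocked process is short somewhere: P3 on gpu; P7 on ram.
After a pretend grant, a maximal execution: P2, P8 — then nothing else fits. Verifying each step:
  pool = (0, 2)
  run P2 (needs (0, 2), free (0, 2)); after release of (0, 2) the pool is (0, 4)
  run P8 (needs (0, 4), free (0, 4)); after release of (0, 2) the pool is (0, 6)
  P3 still needs (0, 7) but only (0, 6) is free — short on gpu
  P7 still needs (2, 1) but only (0, 6) is free — short on ram
Post-grant, the permanently blocked set is P3 and P7.


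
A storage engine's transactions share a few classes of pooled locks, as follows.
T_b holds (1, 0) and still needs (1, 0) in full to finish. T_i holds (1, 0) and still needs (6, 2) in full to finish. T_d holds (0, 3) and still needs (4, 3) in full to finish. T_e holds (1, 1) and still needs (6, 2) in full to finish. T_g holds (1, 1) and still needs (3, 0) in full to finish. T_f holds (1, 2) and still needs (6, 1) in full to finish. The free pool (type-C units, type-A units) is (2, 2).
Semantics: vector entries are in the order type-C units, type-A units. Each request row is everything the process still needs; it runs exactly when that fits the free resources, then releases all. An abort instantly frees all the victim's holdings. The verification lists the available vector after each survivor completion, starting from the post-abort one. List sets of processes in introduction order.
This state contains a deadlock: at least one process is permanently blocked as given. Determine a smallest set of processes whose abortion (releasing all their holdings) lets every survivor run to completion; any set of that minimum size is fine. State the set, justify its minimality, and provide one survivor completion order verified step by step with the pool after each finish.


Abort T_e and T_f.
Key observation: T_i was stuck for good until T_e and T_f gave back (2, 3); in the order shown it finishes at step 4.
No one abort is enough; case by case: T_b alone leaves T_i blocked (short on type-C units); T_i alone leaves T_e blocked (short on type-C units); T_d alone leaves T_i blocked (short on type-C units); T_e alone leaves T_i blocked (short on type-C units); T_g alone leaves T_i blocked (short on type-C units); T_f alone leaves T_i blocked (short on type-C units).
The survivors complete as T_g, T_d, T_b, T_i. Walking it through (starting from the post-abort pool):
  pool = (4, 5)
  T_g needs (3, 0) <= (4, 5) -> finishes; pool += (1, 1) = (5, 6)
  T_d needs (4, 3) <= (5, 6) -> finishes; pool += (0, 3) = (5, 9)
  T_b needs (1, 0) <= (5, 9) -> finishes; pool += (1, 0) = (6, 9)
  T_i needs (6, 2) <= (6, 9) -> finishes; pool += (1, 0) = (7, 9)


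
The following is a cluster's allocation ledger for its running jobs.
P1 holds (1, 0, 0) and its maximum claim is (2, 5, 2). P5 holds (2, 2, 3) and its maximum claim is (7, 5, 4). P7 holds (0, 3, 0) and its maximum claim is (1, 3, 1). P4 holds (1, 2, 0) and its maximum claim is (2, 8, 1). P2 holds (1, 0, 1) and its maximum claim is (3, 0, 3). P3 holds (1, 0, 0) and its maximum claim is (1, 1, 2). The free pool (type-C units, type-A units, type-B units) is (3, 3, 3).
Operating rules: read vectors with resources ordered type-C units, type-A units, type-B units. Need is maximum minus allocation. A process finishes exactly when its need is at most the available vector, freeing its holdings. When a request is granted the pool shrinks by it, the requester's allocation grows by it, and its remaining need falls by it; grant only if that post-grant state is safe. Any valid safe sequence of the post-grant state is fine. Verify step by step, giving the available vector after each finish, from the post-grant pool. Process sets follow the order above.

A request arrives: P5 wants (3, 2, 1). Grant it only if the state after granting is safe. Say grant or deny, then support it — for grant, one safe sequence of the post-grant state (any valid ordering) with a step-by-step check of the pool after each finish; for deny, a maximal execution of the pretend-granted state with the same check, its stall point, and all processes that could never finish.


DENY: after the grant no complete ordering would exist.
Key observation: after P3, P7 the pool peaks at (1, 4, 2), and each blocked process is short somewhere: P1 on type-A units; P5 on type-C units; P4 on type-A units; P2 on type-C units.
On the post-grant state, P3, P7 is a maximal run — nothing extends it. Check, step by step:
  pool = (0, 1, 2)
  P3: need (0, 1, 2) fits (0, 1, 2); releases (1, 0, 0), pool now (1, 1, 2)
  P7: need (1, 0, 1) fits (1, 1, 2); releases (0, 3, 0), pool now (1, 4, 2)
  P1 cannot run: need (1, 5, 2) vs free (1, 4, 2) (insufficient type-A units)
  P5 cannot run: need (2, 1, 0) vs free (1, 4, 2) (insufficient type-C units)
  P4 cannot run: need (1, 6, 1) vs free (1, 4, 2) (insufficient type-A units)
  P2 cannot run: need (2, 0, 2) vs free (1, 4, 2) (insufficient type-C units)
Post-grant, the permanently blocked set is P1, P5, P4 and P2.


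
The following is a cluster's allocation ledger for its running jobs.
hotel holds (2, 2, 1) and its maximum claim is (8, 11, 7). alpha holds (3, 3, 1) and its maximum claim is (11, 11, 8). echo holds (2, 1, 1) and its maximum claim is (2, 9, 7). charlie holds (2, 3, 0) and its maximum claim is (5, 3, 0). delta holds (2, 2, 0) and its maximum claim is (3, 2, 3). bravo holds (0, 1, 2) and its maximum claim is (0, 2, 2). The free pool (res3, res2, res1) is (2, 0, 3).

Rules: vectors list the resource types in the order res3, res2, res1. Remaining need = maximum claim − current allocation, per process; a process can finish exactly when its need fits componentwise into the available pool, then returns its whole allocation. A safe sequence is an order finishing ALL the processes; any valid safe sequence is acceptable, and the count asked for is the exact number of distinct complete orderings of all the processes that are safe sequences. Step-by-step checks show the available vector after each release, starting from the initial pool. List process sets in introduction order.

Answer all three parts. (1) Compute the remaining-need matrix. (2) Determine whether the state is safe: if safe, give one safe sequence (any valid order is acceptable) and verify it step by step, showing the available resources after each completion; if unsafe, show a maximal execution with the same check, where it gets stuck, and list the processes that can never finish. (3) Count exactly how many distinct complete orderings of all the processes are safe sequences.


(1) Need matrix, components ordered res3, res2, res1:
  hotel: (6, 9, 6)
  alpha: (8, 8, 7)
  echo: (0, 8, 6)
  charlie: (3, 0, 0)
  delta: (1, 0, 3)
  bravo: (0, 1, 0)
(2) UNSAFE.
Key observation: once delta, charlie, bravo finish, the pool peaks at (6, 6, 5) — and every remaining process still needs more res2 than that.
A maximal execution: delta, charlie, bravo — then nothing else fits. Check, step by step:
  pool = (2, 0, 3)
  delta needs (1, 0, 3) <= (2, 0, 3) -> finishes; pool += (2, 2, 0) = (4, 2, 3)
  charlie needs (3, 0, 0) <= (4, 2, 3) -> finishes; pool += (2, 3, 0) = (6, 5, 3)
  bravo needs (0, 1, 0) <= (6, 5, 3) -> finishes; pool += (0, 1, 2) = (6, 6, 5)
  hotel cannot run: need (6, 9, 6) vs free (6, 6, 5) (insufficient res2 and res1)
  alpha cannot run: need (8, 8, 7) vs free (6, 6, 5) (insufficient res3, res2 and res1)
  echo cannot run: need (0, 8, 6) vs free (6, 6, 5) (insufficient res2 and res1)
Processes that can never finish: hotel, alpha and echo.
(3) Precisely 0 of the possible complete orderings are safe sequences.


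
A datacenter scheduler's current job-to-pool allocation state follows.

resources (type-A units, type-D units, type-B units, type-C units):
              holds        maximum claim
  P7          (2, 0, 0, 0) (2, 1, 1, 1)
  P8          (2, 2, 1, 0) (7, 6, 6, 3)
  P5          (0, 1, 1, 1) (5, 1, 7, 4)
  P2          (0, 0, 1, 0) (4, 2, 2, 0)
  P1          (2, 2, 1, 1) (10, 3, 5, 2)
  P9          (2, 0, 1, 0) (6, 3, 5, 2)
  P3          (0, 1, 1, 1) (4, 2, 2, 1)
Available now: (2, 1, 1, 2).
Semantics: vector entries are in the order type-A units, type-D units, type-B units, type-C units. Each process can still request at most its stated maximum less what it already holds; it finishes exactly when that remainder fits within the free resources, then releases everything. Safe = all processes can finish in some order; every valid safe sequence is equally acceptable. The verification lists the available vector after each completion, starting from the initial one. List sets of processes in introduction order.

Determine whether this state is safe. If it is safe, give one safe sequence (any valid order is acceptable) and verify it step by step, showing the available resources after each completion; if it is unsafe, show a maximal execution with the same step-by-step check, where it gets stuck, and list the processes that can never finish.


The state is UNSAFE.
Key observation: the wall is type-B units: completing P7, P3, P2 brings the pool only to (4, 2, 3, 3), and all the rest need more.
The run P7, P3, P2 cannot be extended any further. Walking it through:
  pool = (2, 1, 1, 2)
  P7 needs (0, 1, 1, 1) <= (2, 1, 1, 2) -> finishes; pool += (2, 0, 0, 0) = (4, 1, 1, 2)
  P3 needs (4, 1, 1, 0) <= (4, 1, 1, 2) -> finishes; pool += (0, 1, 1, 1) = (4, 2, 2, 3)
  P2 needs (4, 2, 1, 0) <= (4, 2, 2, 3) -> finishes; pool += (0, 0, 1, 0) = (4, 2, 3, 3)
  P8 still needs (5, 4, 5, 3) but only (4, 2, 3, 3) is free — short on type-A units, type-D units and type-B units
  P5 still needs (5, 0, 6, 3) but only (4, 2, 3, 3) is free — short on type-A units and type-B units
  P1 still needs (8, 1, 4, 1) but only (4, 2, 3, 3) is free — short on type-A units and type-B units
  P9 still needs (4, 3, 4, 2) but only (4, 2, 3, 3) is free — short on type-D units and type-B units
Permanently blocked: P8, P5, P1 and P9.


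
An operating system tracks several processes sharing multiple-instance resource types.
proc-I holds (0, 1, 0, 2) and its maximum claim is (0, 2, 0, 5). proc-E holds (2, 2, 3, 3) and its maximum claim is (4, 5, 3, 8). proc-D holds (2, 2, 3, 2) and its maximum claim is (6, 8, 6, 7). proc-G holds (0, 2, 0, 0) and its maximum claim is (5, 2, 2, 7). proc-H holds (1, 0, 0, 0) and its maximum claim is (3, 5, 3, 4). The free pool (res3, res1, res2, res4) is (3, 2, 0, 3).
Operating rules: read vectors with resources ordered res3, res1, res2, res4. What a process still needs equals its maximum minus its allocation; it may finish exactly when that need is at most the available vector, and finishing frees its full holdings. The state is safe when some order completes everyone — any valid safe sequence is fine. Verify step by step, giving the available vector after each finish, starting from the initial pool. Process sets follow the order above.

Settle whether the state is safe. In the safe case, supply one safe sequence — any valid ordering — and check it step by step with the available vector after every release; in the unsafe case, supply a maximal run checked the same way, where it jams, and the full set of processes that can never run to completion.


The state is SAFE; one workable sequence: proc-I, proc-E, proc-H, proc-G, proc-D.
Key observation: reading the order forward, proc-I is the first process whose need (0, 1, 0, 3) meets the free pool (3, 2, 0, 3) exactly on a resource it requests.
Verifying each step:
  pool = (3, 2, 0, 3)
  proc-I: need (0, 1, 0, 3) fits (3, 2, 0, 3); releases (0, 1, 0, 2), pool now (3, 3, 0, 5)
  proc-E: need (2, 3, 0, 5) fits (3, 3, 0, 5); releases (2, 2, 3, 3), pool now (5, 5, 3, 8)
  proc-H: need (2, 5, 3, 4) fits (5, 5, 3, 8); releases (1, 0, 0, 0), pool now (6, 5, 3, 8)
  proc-G: need (5, 0, 2, 7) fits (6, 5, 3, 8); releases (0, 2, 0, 0), pool now (6, 7, 3, 8)
  proc-D: need (4, 6, 3, 5) fits (6, 7, 3, 8); releases (2, 2, 3, 2), pool now (8, 9, 6, 10)


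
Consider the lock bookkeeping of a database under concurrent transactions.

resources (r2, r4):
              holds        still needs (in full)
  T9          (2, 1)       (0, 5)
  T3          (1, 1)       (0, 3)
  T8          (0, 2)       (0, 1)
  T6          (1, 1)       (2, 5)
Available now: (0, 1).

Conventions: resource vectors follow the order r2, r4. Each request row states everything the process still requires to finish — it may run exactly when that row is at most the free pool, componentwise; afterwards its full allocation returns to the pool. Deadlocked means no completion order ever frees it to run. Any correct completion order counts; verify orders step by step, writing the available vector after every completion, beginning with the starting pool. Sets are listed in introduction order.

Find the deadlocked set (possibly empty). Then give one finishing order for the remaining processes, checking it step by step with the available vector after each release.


The deadlocked set is T9 and T6.
Key observation: even finishing T8, T3 leaves just (1, 4) free — too little r4 for any of the remaining processes.
A valid finishing order for the others: T8, T3. Walking it through:
  pool = (0, 1)
  run T8 (needs (0, 1), free (0, 1)); after release of (0, 2) the pool is (0, 3)
  run T3 (needs (0, 3), free (0, 3)); after release of (1, 1) the pool is (1, 4)
None of the blocked processes ever fits:
  T9 still needs (0, 5) but only (1, 4) is free — short on r4
  T6 still needs (2, 5) but only (1, 4) is free — short on r2 and r4


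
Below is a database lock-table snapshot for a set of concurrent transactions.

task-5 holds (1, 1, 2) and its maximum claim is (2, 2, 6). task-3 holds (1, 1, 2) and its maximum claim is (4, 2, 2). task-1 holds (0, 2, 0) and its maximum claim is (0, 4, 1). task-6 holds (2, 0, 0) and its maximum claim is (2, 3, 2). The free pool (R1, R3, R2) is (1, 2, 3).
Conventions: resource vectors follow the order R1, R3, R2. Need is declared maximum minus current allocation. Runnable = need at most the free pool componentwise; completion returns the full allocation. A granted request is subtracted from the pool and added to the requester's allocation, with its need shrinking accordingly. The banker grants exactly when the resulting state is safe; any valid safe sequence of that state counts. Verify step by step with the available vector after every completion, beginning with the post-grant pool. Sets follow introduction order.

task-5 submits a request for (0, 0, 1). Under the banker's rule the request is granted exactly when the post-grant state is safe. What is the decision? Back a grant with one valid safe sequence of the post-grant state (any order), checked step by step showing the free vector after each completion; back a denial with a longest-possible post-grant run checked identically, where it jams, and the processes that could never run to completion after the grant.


GRANT. The post-grant state is safe; one safe sequence: task-1, task-6, task-3, task-5.
Key observation: the transfer keeps a workable pool ((1, 2, 2)); task-1 starts the safe sequence.
Verifying the post-grant state step by step:
  pool = (1, 2, 2)
  task-1: need (0, 2, 1) fits (1, 2, 2); releases (0, 2, 0), pool now (1, 4, 2)
  task-6: need (0, 3, 2) fits (1, 4, 2); releases (2, 0, 0), pool now (3, 4, 2)
  task-3: need (3, 1, 0) fits (3, 4, 2); releases (1, 1, 2), pool now (4, 5, 4)
  task-5: need (1, 1, 3) fits (4, 5, 4); releases (1, 1, 3), pool now (5, 6, 7)


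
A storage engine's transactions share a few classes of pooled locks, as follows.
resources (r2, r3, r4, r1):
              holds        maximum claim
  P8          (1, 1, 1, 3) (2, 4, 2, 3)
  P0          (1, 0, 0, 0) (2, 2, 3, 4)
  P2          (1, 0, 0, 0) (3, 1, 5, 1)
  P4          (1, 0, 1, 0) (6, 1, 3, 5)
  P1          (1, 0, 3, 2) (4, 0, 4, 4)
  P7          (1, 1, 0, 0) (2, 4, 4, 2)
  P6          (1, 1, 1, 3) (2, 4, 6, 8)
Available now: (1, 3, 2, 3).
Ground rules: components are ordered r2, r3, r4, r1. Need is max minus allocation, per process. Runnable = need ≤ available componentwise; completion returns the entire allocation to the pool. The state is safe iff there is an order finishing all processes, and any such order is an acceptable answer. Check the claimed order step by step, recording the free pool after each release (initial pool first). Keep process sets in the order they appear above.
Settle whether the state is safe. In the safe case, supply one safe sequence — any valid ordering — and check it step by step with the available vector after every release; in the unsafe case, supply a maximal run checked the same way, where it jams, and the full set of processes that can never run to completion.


SAFE. One safe sequence: P8, P0, P1, P7, P4, P6, P2.
Key observation: P8 is the earliest step where a requested resource binds exactly: need (1, 3, 1, 0), pool (1, 3, 2, 3) at its turn.
Step-by-step check:
  pool = (1, 3, 2, 3)
  P8 needs (1, 3, 1, 0) <= (1, 3, 2, 3) -> finishes; pool += (1, 1, 1, 3) = (2, 4, 3, 6)
  P0 needs (1, 2, 3, 4) <= (2, 4, 3, 6) -> finishes; pool += (1, 0, 0, 0) = (3, 4, 3, 6)
  P1 needs (3, 0, 1, 2) <= (3, 4, 3, 6) -> finishes; pool += (1, 0, 3, 2) = (4, 4, 6, 8)
  P7 needs (1, 3, 4, 2) <= (4, 4, 6, 8) -> finishes; pool += (1, 1, 0, 0) = (5, 5, 6, 8)
  P4 needs (5, 1, 2, 5) <= (5, 5, 6, 8) -> finishes; pool += (1, 0, 1, 0) = (6, 5, 7, 8)
  P6 needs (1, 3, 5, 5) <= (6, 5, 7, 8) -> finishes; pool += (1, 1, 1, 3) = (7, 6, 8, 11)
  P2 needs (2, 1, 5, 1) <= (7, 6, 8, 11) -> finishes; pool += (1, 0, 0, 0) = (8, 6, 8, 11)


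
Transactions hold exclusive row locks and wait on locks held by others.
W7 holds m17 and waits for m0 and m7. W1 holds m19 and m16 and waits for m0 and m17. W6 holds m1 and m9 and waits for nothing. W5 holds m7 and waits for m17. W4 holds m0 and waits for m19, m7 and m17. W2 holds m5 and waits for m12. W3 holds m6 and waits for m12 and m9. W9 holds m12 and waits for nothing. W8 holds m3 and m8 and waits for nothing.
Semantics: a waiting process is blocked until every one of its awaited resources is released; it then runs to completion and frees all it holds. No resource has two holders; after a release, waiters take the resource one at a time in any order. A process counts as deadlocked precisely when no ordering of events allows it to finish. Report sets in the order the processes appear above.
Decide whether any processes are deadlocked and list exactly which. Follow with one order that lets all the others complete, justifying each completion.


Deadlocked: W7, W1, W5 and W4.
Key observation: nobody on the ring W7 -> W5 -> W7 can start until another member finishes, which never happens; W1 and W4 are caught in further circular waits.
A valid finishing order for the others: W8, W9, W2, W6, W3.
Check, step by step:
  run W8 (it waits on nothing); releases m3 and m8
  run W9 (it waits on nothing); releases m12
  W2: everything it awaited (m12) is free; runs, freeing m5
  run W6 (it waits on nothing); releases m1 and m9
  W3: everything it awaited (m12 and m9) is free; runs, freeing m6


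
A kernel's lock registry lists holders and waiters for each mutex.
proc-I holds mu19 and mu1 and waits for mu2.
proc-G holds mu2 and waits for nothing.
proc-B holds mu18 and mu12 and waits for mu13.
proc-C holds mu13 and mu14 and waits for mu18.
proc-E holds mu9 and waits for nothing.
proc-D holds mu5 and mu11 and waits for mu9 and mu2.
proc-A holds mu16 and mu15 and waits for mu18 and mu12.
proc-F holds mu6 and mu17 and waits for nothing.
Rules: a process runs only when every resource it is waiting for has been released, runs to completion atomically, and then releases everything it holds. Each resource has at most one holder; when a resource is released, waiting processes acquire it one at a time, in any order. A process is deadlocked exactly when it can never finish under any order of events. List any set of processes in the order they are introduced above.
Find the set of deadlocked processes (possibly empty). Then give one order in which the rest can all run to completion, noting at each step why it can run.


Deadlocked set: proc-B, proc-C and proc-A.
Key observation: the cycle proc-B -> proc-C -> proc-B can never break — each member waits on the next; proc-A waits into the deadlock from upstream.
The rest can finish in the order proc-G, proc-E, proc-I, proc-F, proc-D.
Walking it through:
  run proc-G (it waits on nothing); releases mu2
  run proc-E (it waits on nothing); releases mu9
  proc-I waits on mu2 — all released -> runs and releases mu19 and mu1
  run proc-F (it waits on nothing); releases mu6 and mu17
  proc-D waits on mu9 and mu2 — all released -> runs and releases mu5 and mu11


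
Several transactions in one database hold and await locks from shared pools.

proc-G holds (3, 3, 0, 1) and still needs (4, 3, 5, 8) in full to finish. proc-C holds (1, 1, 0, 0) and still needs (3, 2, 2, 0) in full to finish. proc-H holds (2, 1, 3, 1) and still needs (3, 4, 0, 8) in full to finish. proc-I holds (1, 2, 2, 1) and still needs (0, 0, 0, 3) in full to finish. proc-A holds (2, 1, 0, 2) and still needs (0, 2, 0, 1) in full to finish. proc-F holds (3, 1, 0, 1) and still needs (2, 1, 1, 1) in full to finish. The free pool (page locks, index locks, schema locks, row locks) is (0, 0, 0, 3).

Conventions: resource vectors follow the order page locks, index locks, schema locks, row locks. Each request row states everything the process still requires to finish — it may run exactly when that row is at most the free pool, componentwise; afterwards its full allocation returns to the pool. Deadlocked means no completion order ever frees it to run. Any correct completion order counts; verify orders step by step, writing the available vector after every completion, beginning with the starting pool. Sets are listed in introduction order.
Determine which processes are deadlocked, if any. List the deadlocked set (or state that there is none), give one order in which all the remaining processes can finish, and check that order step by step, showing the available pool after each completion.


The deadlocked set is proc-G and proc-H.
Key observation: after proc-I, proc-A, proc-C, proc-F complete, (7, 5, 2, 7) is the best the pool ever gets, yet each leftover process wants more row locks.
One completion order for the rest: proc-I, proc-A, proc-C, proc-F. Verifying each step:
  pool = (0, 0, 0, 3)
  proc-I: need (0, 0, 0, 3) fits (0, 0, 0, 3); releases (1, 2, 2, 1), pool now (1, 2, 2, 4)
  proc-A: need (0, 2, 0, 1) fits (1, 2, 2, 4); releases (2, 1, 0, 2), pool now (3, 3, 2, 6)
  proc-C: need (3, 2, 2, 0) fits (3, 3, 2, 6); releases (1, 1, 0, 0), pool now (4, 4, 2, 6)
  proc-F: need (2, 1, 1, 1) fits (4, 4, 2, 6); releases (3, 1, 0, 1), pool now (7, 5, 2, 7)
The stuck group stays short no matter what:
  proc-G still needs (4, 3, 5, 8) but only (7, 5, 2, 7) is free — short on schema locks and row locks
  proc-H still needs (3, 4, 0, 8) but only (7, 5, 2, 7) is free — short on row locks


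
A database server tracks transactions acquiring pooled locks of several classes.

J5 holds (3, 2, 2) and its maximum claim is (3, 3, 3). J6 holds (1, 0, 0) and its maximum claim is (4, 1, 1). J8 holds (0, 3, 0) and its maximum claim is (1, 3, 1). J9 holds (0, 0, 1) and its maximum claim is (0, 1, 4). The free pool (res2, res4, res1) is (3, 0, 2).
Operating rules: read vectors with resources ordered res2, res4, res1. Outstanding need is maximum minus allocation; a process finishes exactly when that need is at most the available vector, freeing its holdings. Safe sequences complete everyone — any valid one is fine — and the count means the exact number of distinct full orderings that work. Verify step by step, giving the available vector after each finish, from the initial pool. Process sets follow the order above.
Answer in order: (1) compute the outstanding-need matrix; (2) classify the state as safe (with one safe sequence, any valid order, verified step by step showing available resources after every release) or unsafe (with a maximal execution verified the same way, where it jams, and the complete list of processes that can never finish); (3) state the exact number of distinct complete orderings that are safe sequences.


(1) Need matrix, components ordered res2, res4, res1:
  J5: (0, 1, 1)
  J6: (3, 1, 1)
  J8: (1, 0, 1)
  J9: (0, 1, 3)
(2) SAFE — a valid safe sequence is J8, J5, J6, J9.
Key observation: nothing binds to the last unit here — the tightest requested-resource margin is 1, first seen at J8 ((1, 0, 1) against (3, 0, 2)).
Walking it through:
  pool = (3, 0, 2)
  J8 needs (1, 0, 1) <= (3, 0, 2) -> finishes; pool += (0, 3, 0) = (3, 3, 2)
  J5 needs (0, 1, 1) <= (3, 3, 2) -> finishes; pool += (3, 2, 2) = (6, 5, 4)
  J6 needs (3, 1, 1) <= (6, 5, 4) -> finishes; pool += (1, 0, 0) = (7, 5, 4)
  J9 needs (0, 1, 3) <= (7, 5, 4) -> finishes; pool += (0, 0, 1) = (7, 5, 5)
(3) The exact count: 3 of the possible complete orderings are safe sequences.
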